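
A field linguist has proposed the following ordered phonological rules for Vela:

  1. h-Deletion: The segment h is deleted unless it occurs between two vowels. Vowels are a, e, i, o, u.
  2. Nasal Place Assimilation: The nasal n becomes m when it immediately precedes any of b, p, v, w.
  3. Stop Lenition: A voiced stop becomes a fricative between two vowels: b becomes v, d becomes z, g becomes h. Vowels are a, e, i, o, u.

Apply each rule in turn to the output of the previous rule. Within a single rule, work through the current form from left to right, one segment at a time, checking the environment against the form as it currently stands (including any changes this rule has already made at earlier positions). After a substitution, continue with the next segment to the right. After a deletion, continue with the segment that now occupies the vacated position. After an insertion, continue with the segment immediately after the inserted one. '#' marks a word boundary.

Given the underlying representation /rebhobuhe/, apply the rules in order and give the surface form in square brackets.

1 h-Deletion: [rebhobuhe] → [rebobuhe]
2 Nasal Place Assimilation: no change — [rebobuhe]
3 Stop Lenition: [rebobuhe] → [revovuhe]

[revovuhe]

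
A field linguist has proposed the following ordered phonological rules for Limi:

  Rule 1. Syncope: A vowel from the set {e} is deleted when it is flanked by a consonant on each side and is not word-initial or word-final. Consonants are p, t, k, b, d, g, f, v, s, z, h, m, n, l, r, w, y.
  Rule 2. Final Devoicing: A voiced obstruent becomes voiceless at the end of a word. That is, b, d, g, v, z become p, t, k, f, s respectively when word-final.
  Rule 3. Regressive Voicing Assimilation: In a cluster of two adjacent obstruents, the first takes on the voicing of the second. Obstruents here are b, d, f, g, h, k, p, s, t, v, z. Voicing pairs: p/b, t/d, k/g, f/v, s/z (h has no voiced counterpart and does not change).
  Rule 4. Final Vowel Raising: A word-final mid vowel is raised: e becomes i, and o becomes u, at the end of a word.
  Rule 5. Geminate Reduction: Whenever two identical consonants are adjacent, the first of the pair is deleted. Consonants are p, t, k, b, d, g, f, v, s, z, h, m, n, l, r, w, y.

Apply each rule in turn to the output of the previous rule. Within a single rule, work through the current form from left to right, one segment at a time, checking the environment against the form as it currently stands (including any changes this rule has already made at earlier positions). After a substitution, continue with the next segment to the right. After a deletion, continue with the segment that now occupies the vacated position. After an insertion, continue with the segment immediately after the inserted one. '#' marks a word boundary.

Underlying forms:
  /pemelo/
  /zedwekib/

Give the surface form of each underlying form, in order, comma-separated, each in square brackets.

[pmlu], [zdwkip]

/pemelo/:
  Rule 1 Syncope: [pemelo] → [pmlo]
  Rule 2 Final Devoicing: no change — [pmlo]
  Rule 3 Regressive Voicing Assimilation: no change — [pmlo]
  Rule 4 Final Vowel Raising: [pmlo] → [pmlu]
  Rule 5 Geminate Reduction: no change — [pmlu]
/zedwekib/:
  Rule 1 Syncope: [zedwekib] → [zdwkib]
  Rule 2 Final Devoicing: [zdwkib] → [zdwkip]
  Rule 3 Regressive Voicing Assimilation: no change — [zdwkip]
  Rule 4 Final Vowel Raising: no change — [zdwkip]
  Rule 5 Geminate Reduction: no change — [zdwkip]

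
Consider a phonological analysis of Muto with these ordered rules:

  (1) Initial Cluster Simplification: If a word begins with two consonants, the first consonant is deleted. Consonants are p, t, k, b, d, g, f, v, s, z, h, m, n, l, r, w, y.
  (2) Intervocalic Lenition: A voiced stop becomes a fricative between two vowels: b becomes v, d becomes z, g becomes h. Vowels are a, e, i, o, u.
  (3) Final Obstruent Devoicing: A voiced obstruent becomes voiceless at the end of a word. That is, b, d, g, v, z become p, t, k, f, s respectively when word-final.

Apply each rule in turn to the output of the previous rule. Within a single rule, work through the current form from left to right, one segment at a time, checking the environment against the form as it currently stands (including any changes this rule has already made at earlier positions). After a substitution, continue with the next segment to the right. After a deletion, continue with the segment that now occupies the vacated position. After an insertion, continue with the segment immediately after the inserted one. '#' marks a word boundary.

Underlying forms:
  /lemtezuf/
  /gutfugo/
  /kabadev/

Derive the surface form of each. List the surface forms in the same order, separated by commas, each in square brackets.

[lemtezuf], [gutfuho], [kavazef]

/lemtezuf/:
  (1) Initial Cluster Simplification: no change — [lemtezuf]
  (2) Intervocalic Lenition: no change — [lemtezuf]
  (3) Final Obstruent Devoicing: no change — [lemtezuf]
/gutfugo/:
  (1) Initial Cluster Simplification: no change — [gutfugo]
  (2) Intervocalic Lenition: [gutfugo] → [gutfuho]
  (3) Final Obstruent Devoicing: no change — [gutfuho]
/kabadev/:
  (1) Initial Cluster Simplification: no change — [kabadev]
  (2) Intervocalic Lenition: [kabadev] → [kavazev]
  (3) Final Obstruent Devoicing: [kavazev] → [kavazef]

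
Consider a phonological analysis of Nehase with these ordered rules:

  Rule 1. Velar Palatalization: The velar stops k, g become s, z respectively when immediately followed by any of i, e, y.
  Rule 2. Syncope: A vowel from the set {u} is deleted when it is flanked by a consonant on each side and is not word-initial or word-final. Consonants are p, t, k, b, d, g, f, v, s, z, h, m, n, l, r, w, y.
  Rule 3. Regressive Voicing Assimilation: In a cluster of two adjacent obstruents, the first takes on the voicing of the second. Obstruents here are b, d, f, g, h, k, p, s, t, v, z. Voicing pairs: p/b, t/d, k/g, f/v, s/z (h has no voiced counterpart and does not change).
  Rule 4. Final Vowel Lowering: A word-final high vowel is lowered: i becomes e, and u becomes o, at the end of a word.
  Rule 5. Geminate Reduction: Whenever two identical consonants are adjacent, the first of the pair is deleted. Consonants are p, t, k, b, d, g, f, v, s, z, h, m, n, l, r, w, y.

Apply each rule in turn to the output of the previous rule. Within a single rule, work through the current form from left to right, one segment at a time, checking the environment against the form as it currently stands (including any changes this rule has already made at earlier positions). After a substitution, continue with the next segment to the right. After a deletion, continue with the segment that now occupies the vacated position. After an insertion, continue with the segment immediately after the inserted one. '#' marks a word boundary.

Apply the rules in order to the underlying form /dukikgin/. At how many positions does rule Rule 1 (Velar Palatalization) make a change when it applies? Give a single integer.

2

Rule 1 Velar Palatalization: [dukikgin] → [dusikzin]
Rule 2 Syncope: [dusikzin] → [dsikzin]
Rule 3 Regressive Voicing Assimilation: [dsikzin] → [tsigzin]
Rule 4 Final Vowel Lowering: no change — [tsigzin]
Rule 5 Geminate Reduction: no change — [tsigzin]
Rule Rule 1 changed 2 position(s).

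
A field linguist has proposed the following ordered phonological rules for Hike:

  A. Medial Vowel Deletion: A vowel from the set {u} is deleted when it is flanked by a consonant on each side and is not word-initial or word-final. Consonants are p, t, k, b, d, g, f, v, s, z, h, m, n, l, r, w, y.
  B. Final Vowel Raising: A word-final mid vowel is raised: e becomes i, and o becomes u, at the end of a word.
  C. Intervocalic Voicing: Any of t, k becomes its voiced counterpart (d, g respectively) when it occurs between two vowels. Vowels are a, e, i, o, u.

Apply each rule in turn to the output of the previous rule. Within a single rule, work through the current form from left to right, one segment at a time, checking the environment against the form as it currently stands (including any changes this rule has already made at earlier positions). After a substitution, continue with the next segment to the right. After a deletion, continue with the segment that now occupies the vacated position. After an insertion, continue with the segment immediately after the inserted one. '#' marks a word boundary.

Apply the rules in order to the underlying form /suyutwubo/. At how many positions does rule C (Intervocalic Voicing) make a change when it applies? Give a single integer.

A Medial Vowel Deletion: [suyutwubo] → [sytwbo]
B Final Vowel Raising: [sytwbo] → [sytwbu]
C Intervocalic Voicing: no change — [sytwbu]
Rule C changed 0 position(s).

0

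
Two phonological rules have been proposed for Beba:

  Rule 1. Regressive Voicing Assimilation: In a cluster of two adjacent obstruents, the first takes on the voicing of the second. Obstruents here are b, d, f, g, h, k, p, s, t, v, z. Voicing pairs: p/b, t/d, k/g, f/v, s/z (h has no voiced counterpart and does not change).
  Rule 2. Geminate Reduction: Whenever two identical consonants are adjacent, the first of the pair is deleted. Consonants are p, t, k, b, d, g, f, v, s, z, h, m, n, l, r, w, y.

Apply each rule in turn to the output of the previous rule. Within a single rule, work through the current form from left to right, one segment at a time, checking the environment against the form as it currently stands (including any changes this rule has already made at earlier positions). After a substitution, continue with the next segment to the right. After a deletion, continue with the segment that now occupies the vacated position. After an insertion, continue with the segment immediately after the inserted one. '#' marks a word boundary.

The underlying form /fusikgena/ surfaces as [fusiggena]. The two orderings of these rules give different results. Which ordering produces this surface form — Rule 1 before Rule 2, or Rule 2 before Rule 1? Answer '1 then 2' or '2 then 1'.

2 then 1

Order 1 then 2:
  1 Regressive Voicing Assimilation: [fusikgena] → [fusiggena]
  2 Geminate Reduction: [fusiggena] → [fusigena]
  result: [fusigena]
Order 2 then 1:
  2 Geminate Reduction: no change — [fusikgena]
  1 Regressive Voicing Assimilation: [fusikgena] → [fusiggena]
  result: [fusiggena]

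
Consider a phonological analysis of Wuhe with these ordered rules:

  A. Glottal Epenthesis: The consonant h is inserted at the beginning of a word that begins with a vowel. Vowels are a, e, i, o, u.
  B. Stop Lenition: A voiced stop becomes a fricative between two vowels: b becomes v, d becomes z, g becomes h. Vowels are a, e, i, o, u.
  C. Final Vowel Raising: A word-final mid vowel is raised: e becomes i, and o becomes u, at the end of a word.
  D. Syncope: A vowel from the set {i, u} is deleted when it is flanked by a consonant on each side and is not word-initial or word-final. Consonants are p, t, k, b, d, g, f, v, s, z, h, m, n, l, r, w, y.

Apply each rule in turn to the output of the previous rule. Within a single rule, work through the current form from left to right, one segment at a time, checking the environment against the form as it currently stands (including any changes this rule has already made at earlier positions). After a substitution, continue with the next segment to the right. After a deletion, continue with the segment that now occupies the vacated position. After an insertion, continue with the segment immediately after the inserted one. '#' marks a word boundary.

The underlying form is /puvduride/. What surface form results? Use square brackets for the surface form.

[pvdrzi]

A Glottal Epenthesis: no change — [puvduride]
B Stop Lenition: [puvduride] → [puvdurize]
C Final Vowel Raising: [puvdurize] → [puvdurizi]
D Syncope: [puvdurizi] → [pvdrzi]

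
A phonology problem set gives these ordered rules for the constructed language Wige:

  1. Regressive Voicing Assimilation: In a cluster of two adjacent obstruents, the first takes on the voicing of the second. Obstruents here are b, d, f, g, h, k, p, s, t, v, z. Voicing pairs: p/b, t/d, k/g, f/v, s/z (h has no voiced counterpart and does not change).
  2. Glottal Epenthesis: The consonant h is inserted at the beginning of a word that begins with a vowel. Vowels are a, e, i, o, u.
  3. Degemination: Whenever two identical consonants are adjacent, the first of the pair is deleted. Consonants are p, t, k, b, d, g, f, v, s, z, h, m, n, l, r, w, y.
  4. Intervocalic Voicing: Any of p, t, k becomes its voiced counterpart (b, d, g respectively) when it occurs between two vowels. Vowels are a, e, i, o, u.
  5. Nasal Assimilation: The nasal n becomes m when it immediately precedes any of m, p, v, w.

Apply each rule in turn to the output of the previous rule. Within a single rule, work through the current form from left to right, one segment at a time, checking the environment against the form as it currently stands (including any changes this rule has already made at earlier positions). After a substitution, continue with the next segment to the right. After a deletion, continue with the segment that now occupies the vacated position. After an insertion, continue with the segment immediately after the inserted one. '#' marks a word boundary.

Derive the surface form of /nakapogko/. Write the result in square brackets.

1 Regressive Voicing Assimilation: [nakapogko] → [nakapokko]
2 Glottal Epenthesis: no change — [nakapokko]
3 Degemination: [nakapokko] → [nakapoko]
4 Intervocalic Voicing: [nakapoko] → [nagabogo]
5 Nasal Assimilation: no change — [nagabogo]

[nagabogo]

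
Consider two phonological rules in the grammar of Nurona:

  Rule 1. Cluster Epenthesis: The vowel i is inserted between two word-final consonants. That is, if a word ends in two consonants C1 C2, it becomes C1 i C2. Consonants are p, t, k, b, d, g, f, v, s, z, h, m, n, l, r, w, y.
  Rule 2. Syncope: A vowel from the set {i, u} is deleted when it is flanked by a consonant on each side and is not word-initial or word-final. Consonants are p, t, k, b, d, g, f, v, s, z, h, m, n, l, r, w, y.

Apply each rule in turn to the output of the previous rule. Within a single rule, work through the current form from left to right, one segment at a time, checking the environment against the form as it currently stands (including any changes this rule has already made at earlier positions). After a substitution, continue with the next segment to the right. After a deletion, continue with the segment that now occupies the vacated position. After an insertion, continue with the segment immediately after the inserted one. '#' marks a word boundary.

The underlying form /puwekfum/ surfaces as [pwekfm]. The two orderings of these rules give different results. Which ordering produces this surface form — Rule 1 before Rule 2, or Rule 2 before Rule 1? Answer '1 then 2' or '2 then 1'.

Order 1 then 2:
  1 Cluster Epenthesis: no change — [puwekfum]
  2 Syncope: [puwekfum] → [pwekfm]
  result: [pwekfm]
Order 2 then 1:
  2 Syncope: [puwekfum] → [pwekfm]
  1 Cluster Epenthesis: [pwekfm] → [pwekfim]
  result: [pwekfim]

1 then 2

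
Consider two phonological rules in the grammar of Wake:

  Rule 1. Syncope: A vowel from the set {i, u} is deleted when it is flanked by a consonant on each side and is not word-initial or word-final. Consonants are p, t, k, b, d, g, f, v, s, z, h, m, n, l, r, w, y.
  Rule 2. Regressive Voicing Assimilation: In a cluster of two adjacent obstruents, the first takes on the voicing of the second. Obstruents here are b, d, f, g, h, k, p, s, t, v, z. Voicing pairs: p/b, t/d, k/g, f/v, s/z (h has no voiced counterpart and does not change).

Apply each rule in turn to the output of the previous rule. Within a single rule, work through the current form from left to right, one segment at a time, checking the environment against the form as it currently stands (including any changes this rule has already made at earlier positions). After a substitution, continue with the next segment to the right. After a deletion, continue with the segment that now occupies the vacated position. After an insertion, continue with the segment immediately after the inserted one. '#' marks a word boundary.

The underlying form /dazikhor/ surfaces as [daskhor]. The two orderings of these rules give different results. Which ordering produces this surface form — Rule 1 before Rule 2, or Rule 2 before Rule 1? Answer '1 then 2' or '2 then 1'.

Order 1 then 2:
  1 Syncope: [dazikhor] → [dazkhor]
  2 Regressive Voicing Assimilation: [dazkhor] → [daskhor]
  result: [daskhor]
Order 2 then 1:
  2 Regressive Voicing Assimilation: no change — [dazikhor]
  1 Syncope: [dazikhor] → [dazkhor]
  result: [dazkhor]

1 then 2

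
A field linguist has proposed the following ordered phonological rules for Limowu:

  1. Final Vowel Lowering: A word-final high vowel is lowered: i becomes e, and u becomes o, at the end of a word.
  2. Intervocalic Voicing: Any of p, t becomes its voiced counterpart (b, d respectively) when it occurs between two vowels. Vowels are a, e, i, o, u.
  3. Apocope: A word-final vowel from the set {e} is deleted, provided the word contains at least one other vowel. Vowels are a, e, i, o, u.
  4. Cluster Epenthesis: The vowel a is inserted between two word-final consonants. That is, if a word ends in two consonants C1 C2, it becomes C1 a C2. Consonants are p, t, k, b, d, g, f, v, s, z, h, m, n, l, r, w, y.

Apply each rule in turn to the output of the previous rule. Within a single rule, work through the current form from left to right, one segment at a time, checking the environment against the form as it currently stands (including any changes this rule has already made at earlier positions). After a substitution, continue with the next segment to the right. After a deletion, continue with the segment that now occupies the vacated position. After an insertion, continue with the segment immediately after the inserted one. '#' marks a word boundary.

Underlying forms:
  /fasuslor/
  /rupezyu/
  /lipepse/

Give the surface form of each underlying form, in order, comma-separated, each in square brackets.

/fasuslor/:
  1 Final Vowel Lowering: no change — [fasuslor]
  2 Intervocalic Voicing: no change — [fasuslor]
  3 Apocope: no change — [fasuslor]
  4 Cluster Epenthesis: no change — [fasuslor]
/rupezyu/:
  1 Final Vowel Lowering: [rupezyu] → [rupezyo]
  2 Intervocalic Voicing: [rupezyo] → [rubezyo]
  3 Apocope: no change — [rubezyo]
  4 Cluster Epenthesis: no change — [rubezyo]
/lipepse/:
  1 Final Vowel Lowering: no change — [lipepse]
  2 Intervocalic Voicing: [lipepse] → [libepse]
  3 Apocope: [libepse] → [libeps]
  4 Cluster Epenthesis: [libeps] → [libepas]

[fasuslor], [rubezyo], [libepas]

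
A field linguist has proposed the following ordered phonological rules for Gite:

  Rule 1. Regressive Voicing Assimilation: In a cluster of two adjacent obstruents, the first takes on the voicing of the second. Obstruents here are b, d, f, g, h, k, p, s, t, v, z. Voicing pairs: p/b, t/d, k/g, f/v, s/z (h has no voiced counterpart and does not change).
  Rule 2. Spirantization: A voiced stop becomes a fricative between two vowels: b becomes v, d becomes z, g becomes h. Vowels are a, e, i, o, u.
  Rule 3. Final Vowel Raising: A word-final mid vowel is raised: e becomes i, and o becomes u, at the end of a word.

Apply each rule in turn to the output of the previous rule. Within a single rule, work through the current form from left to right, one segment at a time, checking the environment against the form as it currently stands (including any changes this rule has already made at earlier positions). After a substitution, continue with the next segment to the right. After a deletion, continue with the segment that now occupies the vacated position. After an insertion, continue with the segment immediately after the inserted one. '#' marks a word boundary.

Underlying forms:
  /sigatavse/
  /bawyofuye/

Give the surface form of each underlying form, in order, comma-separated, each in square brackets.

/sigatavse/:
  Rule 1 Regressive Voicing Assimilation: [sigatavse] → [sigatafse]
  Rule 2 Spirantization: [sigatafse] → [sihatafse]
  Rule 3 Final Vowel Raising: [sihatafse] → [sihatafsi]
/bawyofuye/:
  Rule 1 Regressive Voicing Assimilation: no change — [bawyofuye]
  Rule 2 Spirantization: no change — [bawyofuye]
  Rule 3 Final Vowel Raising: [bawyofuye] → [bawyofuyi]

[sihatafsi], [bawyofuyi]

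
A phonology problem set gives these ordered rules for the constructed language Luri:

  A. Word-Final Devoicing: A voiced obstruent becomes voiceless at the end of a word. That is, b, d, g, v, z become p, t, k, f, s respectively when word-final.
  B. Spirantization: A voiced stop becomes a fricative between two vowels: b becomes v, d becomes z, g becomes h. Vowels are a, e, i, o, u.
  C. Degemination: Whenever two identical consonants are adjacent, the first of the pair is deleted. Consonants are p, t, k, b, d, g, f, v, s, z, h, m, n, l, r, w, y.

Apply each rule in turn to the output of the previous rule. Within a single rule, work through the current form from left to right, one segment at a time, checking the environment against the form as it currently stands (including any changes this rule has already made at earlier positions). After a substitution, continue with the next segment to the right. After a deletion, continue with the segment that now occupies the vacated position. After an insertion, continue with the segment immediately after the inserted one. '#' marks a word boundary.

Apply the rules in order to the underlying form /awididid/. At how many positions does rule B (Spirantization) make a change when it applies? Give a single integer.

A Word-Final Devoicing: [awididid] → [awididit]
B Spirantization: [awididit] → [awizizit]
C Degemination: no change — [awizizit]
Rule B changed 2 position(s).

2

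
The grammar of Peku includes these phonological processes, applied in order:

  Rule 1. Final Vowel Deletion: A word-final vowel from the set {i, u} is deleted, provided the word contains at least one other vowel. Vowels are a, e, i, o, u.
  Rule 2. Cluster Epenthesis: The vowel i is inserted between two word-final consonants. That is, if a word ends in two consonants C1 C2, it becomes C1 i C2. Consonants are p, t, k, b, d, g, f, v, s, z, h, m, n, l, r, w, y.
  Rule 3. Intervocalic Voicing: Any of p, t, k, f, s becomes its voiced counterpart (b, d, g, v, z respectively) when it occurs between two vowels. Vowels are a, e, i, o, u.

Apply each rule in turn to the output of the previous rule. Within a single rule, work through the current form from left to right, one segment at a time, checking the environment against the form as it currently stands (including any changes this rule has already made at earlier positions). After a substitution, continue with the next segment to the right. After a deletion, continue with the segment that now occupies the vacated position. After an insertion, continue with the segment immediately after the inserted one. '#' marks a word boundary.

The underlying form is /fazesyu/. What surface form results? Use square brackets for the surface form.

Rule 1 Final Vowel Deletion: [fazesyu] → [fazesy]
Rule 2 Cluster Epenthesis: [fazesy] → [fazesiy]
Rule 3 Intervocalic Voicing: [fazesiy] → [fazeziy]

[fazeziy]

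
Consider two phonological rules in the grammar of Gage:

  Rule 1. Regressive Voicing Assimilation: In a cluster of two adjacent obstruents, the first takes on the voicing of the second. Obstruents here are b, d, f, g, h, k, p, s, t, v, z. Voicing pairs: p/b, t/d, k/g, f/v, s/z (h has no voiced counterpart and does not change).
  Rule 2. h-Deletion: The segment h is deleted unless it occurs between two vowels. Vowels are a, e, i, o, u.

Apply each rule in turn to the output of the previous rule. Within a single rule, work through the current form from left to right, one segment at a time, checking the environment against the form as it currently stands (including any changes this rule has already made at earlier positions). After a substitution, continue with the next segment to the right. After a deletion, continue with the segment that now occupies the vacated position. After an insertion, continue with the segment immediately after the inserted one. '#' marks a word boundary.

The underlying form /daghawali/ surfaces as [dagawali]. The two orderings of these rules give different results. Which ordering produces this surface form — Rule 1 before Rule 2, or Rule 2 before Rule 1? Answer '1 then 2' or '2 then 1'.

2 then 1

Order 1 then 2:
  1 Regressive Voicing Assimilation: [daghawali] → [dakhawali]
  2 h-Deletion: [dakhawali] → [dakawali]
  result: [dakawali]
Order 2 then 1:
  2 h-Deletion: [daghawali] → [dagawali]
  1 Regressive Voicing Assimilation: no change — [dagawali]
  result: [dagawali]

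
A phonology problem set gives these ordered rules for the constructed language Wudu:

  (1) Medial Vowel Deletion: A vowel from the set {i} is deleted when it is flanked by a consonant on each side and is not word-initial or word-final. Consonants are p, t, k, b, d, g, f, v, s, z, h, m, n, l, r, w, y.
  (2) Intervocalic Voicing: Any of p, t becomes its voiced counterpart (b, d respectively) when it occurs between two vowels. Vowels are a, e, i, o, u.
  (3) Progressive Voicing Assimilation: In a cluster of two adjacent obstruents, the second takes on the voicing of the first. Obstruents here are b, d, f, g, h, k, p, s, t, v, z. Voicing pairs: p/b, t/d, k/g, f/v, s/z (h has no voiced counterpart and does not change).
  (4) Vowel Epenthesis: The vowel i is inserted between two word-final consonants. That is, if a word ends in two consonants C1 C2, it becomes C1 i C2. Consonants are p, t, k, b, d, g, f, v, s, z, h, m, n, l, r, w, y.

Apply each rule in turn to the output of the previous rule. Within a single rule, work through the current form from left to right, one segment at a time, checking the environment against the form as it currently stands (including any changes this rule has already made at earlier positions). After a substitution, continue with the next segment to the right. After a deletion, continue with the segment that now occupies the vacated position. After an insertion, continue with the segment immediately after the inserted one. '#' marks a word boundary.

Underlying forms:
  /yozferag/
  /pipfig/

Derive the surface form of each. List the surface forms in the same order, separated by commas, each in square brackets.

[yozverag], [ppfik]

/yozferag/:
  (1) Medial Vowel Deletion: no change — [yozferag]
  (2) Intervocalic Voicing: no change — [yozferag]
  (3) Progressive Voicing Assimilation: [yozferag] → [yozverag]
  (4) Vowel Epenthesis: no change — [yozverag]
/pipfig/:
  (1) Medial Vowel Deletion: [pipfig] → [ppfg]
  (2) Intervocalic Voicing: no change — [ppfg]
  (3) Progressive Voicing Assimilation: [ppfg] → [ppfk]
  (4) Vowel Epenthesis: [ppfk] → [ppfik]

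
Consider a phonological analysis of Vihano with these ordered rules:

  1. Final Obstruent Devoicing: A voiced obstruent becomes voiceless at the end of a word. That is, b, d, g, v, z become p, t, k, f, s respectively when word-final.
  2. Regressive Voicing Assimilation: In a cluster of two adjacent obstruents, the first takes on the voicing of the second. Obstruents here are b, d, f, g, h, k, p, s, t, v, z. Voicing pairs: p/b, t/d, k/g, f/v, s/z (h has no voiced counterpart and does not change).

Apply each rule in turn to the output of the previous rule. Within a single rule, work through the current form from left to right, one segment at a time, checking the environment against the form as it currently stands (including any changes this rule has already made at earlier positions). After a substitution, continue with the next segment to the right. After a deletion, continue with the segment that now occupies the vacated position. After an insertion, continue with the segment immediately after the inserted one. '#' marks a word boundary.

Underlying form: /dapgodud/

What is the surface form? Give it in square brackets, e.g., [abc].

[dabgodut]

1 Final Obstruent Devoicing: [dapgodud] → [dapgodut]
2 Regressive Voicing Assimilation: [dapgodut] → [dabgodut]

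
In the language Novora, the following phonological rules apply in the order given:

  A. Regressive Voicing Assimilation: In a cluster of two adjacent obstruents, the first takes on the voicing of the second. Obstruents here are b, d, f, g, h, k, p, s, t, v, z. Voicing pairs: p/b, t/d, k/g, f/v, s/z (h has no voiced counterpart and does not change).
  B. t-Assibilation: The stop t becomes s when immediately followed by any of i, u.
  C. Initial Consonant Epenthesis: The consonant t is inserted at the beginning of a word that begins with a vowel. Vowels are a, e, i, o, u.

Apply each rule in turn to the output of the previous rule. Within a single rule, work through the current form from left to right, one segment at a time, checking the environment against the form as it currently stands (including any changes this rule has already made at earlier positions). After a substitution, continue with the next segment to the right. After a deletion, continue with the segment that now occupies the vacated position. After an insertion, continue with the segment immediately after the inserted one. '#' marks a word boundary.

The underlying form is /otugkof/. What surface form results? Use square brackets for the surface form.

[tosukkof]

A Regressive Voicing Assimilation: [otugkof] → [otukkof]
B t-Assibilation: [otukkof] → [osukkof]
C Initial Consonant Epenthesis: [osukkof] → [tosukkof]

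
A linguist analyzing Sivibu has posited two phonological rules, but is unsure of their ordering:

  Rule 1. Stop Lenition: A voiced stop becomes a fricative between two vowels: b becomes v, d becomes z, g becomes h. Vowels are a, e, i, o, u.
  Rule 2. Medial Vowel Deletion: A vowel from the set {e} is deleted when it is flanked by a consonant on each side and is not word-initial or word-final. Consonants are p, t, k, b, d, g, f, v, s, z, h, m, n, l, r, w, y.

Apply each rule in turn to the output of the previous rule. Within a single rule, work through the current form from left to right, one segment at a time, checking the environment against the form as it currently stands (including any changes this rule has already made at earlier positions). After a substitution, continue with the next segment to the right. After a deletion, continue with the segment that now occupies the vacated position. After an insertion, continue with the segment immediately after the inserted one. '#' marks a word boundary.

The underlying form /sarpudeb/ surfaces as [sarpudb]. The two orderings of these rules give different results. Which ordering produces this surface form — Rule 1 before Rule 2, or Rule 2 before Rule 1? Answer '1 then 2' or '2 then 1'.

2 then 1

Order 1 then 2:
  1 Stop Lenition: [sarpudeb] → [sarpuzeb]
  2 Medial Vowel Deletion: [sarpuzeb] → [sarpuzb]
  result: [sarpuzb]
Order 2 then 1:
  2 Medial Vowel Deletion: [sarpudeb] → [sarpudb]
  1 Stop Lenition: no change — [sarpudb]
  result: [sarpudb]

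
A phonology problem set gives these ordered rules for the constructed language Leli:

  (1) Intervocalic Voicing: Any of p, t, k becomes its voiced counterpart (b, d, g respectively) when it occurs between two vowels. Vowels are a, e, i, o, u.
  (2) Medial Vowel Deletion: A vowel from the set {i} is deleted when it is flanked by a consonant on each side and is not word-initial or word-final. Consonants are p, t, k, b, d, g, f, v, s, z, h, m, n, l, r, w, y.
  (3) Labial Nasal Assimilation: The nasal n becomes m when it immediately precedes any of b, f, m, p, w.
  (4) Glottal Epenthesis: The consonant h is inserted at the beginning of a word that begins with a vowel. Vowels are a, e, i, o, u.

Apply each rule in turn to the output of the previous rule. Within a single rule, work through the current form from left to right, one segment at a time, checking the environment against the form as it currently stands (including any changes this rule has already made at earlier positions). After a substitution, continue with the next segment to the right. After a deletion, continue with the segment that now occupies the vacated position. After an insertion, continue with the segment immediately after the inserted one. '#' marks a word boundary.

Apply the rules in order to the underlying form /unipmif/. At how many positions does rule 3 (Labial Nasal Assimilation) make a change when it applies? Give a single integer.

1

(1) Intervocalic Voicing: no change — [unipmif]
(2) Medial Vowel Deletion: [unipmif] → [unpmf]
(3) Labial Nasal Assimilation: [unpmf] → [umpmf]
(4) Glottal Epenthesis: [umpmf] → [humpmf]
Rule 3 changed 1 position(s).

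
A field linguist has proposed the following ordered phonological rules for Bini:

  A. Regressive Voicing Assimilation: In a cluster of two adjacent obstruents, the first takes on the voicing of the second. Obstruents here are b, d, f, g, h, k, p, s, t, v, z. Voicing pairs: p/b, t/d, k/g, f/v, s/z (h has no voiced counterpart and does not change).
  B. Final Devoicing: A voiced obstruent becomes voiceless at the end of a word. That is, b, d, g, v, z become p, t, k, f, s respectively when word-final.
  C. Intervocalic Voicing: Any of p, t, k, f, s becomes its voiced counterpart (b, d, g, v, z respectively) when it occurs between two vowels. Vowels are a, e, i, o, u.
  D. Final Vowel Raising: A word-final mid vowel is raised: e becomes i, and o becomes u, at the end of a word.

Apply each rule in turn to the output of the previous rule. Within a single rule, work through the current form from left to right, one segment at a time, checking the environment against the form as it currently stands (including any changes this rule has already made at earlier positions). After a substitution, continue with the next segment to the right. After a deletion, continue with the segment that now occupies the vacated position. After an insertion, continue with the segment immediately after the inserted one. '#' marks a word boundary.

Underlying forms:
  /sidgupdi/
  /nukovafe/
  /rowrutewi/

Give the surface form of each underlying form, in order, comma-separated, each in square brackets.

[sidgubdi], [nugovavi], [rowrudewi]

/sidgupdi/:
  A Regressive Voicing Assimilation: [sidgupdi] → [sidgubdi]
  B Final Devoicing: no change — [sidgubdi]
  C Intervocalic Voicing: no change — [sidgubdi]
  D Final Vowel Raising: no change — [sidgubdi]
/nukovafe/:
  A Regressive Voicing Assimilation: no change — [nukovafe]
  B Final Devoicing: no change — [nukovafe]
  C Intervocalic Voicing: [nukovafe] → [nugovave]
  D Final Vowel Raising: [nugovave] → [nugovavi]
/rowrutewi/:
  A Regressive Voicing Assimilation: no change — [rowrutewi]
  B Final Devoicing: no change — [rowrutewi]
  C Intervocalic Voicing: [rowrutewi] → [rowrudewi]
  D Final Vowel Raising: no change — [rowrudewi]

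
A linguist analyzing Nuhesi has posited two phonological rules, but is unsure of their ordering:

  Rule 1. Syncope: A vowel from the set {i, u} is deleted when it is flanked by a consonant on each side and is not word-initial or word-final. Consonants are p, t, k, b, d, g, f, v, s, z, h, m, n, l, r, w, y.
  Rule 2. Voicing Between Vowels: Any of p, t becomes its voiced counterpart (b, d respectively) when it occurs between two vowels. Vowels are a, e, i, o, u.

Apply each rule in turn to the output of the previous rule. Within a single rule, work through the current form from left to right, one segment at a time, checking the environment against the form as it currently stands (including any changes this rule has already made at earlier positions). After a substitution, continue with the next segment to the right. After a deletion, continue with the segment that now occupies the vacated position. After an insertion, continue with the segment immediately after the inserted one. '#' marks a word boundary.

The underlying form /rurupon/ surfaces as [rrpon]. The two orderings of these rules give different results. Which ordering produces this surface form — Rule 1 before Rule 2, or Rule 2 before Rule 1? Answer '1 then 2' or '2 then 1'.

Order 1 then 2:
  1 Syncope: [rurupon] → [rrpon]
  2 Voicing Between Vowels: no change — [rrpon]
  result: [rrpon]
Order 2 then 1:
  2 Voicing Between Vowels: [rurupon] → [rurubon]
  1 Syncope: [rurubon] → [rrbon]
  result: [rrbon]

1 then 2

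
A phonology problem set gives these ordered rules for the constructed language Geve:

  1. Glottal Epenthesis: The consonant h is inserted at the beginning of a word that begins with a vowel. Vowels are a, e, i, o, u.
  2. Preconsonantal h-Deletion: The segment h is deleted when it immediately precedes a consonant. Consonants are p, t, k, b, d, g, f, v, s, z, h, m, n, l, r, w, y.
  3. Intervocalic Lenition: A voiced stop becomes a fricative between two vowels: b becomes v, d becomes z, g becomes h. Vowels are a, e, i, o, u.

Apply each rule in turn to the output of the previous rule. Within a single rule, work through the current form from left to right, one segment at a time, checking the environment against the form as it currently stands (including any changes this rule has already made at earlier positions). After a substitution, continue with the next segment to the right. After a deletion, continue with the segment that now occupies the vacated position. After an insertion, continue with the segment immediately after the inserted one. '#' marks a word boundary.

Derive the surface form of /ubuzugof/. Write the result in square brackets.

[huvuzuhof]

1 Glottal Epenthesis: [ubuzugof] → [hubuzugof]
2 Preconsonantal h-Deletion: no change — [hubuzugof]
3 Intervocalic Lenition: [hubuzugof] → [huvuzuhof]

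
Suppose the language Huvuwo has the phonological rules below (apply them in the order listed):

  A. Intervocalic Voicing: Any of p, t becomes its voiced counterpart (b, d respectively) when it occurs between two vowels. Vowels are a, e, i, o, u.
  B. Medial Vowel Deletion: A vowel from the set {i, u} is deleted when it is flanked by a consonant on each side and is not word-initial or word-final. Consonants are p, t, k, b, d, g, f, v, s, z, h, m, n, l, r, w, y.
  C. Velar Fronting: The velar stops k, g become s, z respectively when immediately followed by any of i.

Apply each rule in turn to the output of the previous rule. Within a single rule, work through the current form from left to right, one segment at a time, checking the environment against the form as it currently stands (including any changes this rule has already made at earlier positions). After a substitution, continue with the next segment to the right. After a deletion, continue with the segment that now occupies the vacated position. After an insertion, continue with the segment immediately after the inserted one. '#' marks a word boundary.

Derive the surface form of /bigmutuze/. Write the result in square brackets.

A Intervocalic Voicing: [bigmutuze] → [bigmuduze]
B Medial Vowel Deletion: [bigmuduze] → [bgmdze]
C Velar Fronting: no change — [bgmdze]

[bgmdze]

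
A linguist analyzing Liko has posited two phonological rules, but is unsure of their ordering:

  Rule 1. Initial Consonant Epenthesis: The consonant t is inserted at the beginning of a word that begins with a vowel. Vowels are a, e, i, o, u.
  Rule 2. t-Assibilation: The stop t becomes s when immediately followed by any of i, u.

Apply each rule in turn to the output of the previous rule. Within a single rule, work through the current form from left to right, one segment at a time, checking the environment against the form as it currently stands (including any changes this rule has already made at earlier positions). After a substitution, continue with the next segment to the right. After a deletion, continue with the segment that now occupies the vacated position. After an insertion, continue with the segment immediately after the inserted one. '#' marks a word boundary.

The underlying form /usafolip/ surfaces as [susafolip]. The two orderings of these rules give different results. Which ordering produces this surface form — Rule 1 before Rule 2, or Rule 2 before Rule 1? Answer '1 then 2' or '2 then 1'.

Order 1 then 2:
  1 Initial Consonant Epenthesis: [usafolip] → [tusafolip]
  2 t-Assibilation: [tusafolip] → [susafolip]
  result: [susafolip]
Order 2 then 1:
  2 t-Assibilation: no change — [usafolip]
  1 Initial Consonant Epenthesis: [usafolip] → [tusafolip]
  result: [tusafolip]

1 then 2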